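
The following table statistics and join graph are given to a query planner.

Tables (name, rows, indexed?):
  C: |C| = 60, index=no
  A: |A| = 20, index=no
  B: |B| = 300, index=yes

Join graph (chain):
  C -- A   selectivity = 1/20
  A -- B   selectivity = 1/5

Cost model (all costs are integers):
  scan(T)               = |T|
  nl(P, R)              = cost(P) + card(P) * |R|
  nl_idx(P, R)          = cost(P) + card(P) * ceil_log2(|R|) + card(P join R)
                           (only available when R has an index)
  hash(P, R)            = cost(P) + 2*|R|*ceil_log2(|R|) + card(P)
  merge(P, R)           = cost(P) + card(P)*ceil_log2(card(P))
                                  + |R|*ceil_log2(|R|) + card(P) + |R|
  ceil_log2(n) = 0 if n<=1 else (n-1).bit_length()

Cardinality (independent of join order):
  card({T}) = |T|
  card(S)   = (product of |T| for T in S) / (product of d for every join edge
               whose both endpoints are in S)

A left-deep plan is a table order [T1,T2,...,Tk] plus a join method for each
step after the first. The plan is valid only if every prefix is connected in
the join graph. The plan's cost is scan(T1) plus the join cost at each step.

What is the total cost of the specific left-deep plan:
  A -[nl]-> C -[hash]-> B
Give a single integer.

6680

step 1: scan A: cost=20, card=20
step 2: join C via nl
    card(P join C) = 20*60/(20) = 60
    cost = 20 + 20*60 = 1220
step 3: join B via hash
    card(P join B) = 60*300/(5) = 3600
    cost = 1220 + 2*300*9 + 60 = 6680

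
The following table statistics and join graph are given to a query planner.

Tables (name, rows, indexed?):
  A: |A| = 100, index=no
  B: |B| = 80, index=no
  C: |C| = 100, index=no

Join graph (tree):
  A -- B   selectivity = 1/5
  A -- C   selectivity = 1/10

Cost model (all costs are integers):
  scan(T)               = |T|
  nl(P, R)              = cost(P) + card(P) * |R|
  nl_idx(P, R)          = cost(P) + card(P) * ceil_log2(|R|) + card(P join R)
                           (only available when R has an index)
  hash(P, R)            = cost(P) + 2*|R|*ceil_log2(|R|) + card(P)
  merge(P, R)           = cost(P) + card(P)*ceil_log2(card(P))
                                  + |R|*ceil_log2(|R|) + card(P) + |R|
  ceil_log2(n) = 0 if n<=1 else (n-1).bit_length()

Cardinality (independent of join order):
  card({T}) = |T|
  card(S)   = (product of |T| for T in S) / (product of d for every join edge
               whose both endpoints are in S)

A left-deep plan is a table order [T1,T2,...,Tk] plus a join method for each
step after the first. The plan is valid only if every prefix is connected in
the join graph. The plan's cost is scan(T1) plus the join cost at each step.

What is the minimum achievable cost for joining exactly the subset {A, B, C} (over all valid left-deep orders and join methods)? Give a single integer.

3720

Selinger DP over subsets of {A,B,C}:
  {A}: scan cost=100, card=100
  {B}: scan cost=80, card=80
  {C}: scan cost=100, card=100
  {AB}: card=1600; try (B,hash)→1320, (A,merge)→1520, (B,merge)→1540, (A,hash)→1560, (A,nl)→8080, (B,nl)→8100; best=1320 via (B,hash)
  {AC}: card=1000; try (C,hash)→1600, (A,hash)→1600, (C,merge)→1700, (A,merge)→1700, (C,nl)→10100, (A,nl)→10100; best=1600 via (C,hash)
  {ABC}: card=16000; try (B,hash)→3720, (C,hash)→4320, (B,merge)→13240, (C,merge)→21320, (B,nl)→81600, (C,nl)→161320; best=3720 via (B,hash)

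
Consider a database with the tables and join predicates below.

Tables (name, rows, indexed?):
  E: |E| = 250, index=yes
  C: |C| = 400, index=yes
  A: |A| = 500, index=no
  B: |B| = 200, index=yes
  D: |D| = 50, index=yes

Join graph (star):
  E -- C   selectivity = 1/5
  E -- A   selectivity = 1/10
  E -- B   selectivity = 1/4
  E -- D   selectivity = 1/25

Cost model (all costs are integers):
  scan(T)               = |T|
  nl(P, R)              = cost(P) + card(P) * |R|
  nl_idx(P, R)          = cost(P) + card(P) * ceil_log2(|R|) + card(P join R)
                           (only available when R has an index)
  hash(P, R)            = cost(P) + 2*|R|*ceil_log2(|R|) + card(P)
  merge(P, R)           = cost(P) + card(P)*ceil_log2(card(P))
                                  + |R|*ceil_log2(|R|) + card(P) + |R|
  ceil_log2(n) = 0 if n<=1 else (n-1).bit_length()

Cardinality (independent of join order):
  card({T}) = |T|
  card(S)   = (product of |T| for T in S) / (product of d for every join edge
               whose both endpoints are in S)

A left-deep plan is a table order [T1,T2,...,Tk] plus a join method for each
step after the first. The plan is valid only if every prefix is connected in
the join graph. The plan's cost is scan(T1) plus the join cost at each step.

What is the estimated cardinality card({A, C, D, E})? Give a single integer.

2000000

Tables in S: A(500), C(400), D(50), E(250)
Edges inside S: E-C(d=5), E-A(d=10), E-D(d=25)
numerator = 500 * 400 * 50 * 250 = 2500000000
denominator = 5 * 10 * 25 = 1250
card(S) = 2500000000 / 1250 = 2000000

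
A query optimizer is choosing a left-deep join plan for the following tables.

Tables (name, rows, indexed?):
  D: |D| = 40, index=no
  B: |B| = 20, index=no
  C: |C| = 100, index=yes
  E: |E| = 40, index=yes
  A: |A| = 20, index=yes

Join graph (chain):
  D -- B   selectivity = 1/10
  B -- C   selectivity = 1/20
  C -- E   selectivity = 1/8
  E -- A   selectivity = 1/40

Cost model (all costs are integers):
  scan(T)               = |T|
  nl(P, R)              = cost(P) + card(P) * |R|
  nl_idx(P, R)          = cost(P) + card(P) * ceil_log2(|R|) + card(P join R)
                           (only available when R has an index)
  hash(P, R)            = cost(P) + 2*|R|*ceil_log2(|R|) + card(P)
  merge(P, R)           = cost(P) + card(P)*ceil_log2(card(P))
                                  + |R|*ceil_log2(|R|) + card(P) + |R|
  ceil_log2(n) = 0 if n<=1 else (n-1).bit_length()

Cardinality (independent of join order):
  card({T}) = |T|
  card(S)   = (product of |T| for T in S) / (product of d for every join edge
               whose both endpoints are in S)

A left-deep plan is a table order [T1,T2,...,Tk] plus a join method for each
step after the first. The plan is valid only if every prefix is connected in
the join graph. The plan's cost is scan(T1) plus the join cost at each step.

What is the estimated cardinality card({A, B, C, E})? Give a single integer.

250

Tables in S: A(20), B(20), C(100), E(40)
Edges inside S: B-C(d=20), C-E(d=8), E-A(d=40)
numerator = 20 * 20 * 100 * 40 = 1600000
denominator = 20 * 8 * 40 = 6400
card(S) = 1600000 / 6400 = 250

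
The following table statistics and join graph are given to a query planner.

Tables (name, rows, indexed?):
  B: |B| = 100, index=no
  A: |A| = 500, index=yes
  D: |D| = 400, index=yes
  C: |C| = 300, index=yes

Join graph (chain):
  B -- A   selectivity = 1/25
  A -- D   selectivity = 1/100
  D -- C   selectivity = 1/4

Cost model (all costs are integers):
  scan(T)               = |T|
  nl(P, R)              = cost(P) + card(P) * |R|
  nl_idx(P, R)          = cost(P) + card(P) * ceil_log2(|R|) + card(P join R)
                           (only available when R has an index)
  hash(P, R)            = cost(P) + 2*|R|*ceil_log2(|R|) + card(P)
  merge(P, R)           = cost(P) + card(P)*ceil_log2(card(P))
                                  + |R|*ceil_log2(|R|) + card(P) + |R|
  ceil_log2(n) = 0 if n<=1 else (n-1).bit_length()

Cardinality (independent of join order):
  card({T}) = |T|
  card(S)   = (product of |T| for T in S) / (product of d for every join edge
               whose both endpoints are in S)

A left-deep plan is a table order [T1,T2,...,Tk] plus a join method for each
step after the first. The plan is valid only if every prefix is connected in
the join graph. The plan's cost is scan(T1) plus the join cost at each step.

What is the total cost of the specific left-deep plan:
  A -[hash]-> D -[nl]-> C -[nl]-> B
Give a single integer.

step 1: scan A: cost=500, card=500
step 2: join D via hash
    card(P join D) = 500*400/(100) = 2000
    cost = 500 + 2*400*9 + 500 = 8200
step 3: join C via nl
    card(P join C) = 2000*300/(4) = 150000
    cost = 8200 + 2000*300 = 608200
step 4: join B via nl
    card(P join B) = 150000*100/(25) = 600000
    cost = 608200 + 150000*100 = 15608200

15608200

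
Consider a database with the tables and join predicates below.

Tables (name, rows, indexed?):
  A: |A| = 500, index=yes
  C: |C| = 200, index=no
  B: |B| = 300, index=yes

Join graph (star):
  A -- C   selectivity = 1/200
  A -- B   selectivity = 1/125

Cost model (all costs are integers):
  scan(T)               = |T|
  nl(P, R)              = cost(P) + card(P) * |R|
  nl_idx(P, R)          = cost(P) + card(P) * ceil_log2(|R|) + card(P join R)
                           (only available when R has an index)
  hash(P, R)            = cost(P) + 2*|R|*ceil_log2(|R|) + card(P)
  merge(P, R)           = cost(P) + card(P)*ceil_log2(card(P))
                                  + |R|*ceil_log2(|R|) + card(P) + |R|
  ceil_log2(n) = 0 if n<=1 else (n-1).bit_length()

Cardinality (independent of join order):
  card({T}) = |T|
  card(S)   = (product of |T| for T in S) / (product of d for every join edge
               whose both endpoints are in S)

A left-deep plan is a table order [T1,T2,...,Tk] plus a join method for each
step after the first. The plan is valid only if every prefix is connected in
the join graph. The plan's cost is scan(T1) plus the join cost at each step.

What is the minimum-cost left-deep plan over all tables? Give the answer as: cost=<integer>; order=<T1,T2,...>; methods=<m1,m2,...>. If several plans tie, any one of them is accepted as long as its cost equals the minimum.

cost=8200; order=C,A,B; methods=nl_idx,nl_idx

Selinger DP (subsets sized 1..n):
  {A}: scan cost=500, card=500
  {C}: scan cost=200, card=200
  {B}: scan cost=300, card=300
  {AC}: card=500; try (A,nl_idx)→2500, (C,hash)→4200, (A,merge)→7000, (C,merge)→7300, (A,hash)→9400, (A,nl)→100200 …(+1); best=2500 via (A,nl_idx)
  {AB}: card=1200; try (A,nl_idx)→4200, (B,nl_idx)→6200, (B,hash)→6400, (A,merge)→8300, (B,merge)→8500, (A,hash)→9600 …(+2); best=4200 via (A,nl_idx)
  {ABC}: card=1200; try (B,nl_idx)→8200, (B,hash)→8400, (C,hash)→8600, (B,merge)→10500, (C,merge)→20400, (B,nl)→152500 …(+1); best=8200 via (B,nl_idx)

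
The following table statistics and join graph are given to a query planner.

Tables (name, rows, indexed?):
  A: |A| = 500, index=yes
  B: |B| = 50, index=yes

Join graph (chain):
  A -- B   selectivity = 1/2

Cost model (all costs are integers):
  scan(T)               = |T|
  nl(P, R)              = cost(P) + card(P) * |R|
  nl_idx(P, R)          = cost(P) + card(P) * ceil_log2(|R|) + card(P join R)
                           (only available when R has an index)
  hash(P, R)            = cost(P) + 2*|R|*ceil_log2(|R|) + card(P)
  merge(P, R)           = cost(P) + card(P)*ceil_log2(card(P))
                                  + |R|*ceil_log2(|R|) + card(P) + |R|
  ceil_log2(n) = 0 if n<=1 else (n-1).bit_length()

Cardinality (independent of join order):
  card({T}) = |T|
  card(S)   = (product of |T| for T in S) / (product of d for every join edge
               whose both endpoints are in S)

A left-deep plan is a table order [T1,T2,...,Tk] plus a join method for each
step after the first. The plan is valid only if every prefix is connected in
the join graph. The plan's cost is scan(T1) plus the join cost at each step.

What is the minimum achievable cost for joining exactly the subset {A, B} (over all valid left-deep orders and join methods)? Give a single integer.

Selinger DP over subsets of {A,B}:
  {A}: scan cost=500, card=500
  {B}: scan cost=50, card=50
  {AB}: card=12500; try (B,hash)→1600, (A,merge)→5400, (B,merge)→5850, (A,hash)→9100, (A,nl_idx)→13000, (B,nl_idx)→16000 …(+2); best=1600 via (B,hash)

1600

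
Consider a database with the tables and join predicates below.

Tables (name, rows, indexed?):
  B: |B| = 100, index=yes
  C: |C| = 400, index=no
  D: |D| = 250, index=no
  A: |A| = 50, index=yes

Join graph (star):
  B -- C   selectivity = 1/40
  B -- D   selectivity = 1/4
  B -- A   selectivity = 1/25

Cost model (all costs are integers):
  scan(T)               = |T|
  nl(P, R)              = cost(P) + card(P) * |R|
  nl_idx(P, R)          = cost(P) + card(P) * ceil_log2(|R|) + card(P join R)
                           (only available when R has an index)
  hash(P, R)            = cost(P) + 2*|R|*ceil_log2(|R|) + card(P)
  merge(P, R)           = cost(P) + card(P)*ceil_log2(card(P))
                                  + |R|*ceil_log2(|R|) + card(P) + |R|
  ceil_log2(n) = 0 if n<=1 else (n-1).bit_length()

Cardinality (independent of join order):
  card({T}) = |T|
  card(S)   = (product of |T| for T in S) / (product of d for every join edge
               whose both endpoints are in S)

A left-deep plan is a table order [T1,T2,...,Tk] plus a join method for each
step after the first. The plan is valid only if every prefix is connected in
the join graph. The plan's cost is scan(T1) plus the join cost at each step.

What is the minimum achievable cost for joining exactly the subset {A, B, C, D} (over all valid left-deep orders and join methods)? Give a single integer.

Selinger DP over subsets of {A,B,C,D}:
  {B}: scan cost=100, card=100
  {C}: scan cost=400, card=400
  {D}: scan cost=250, card=250
  {A}: scan cost=50, card=50
  {BC}: card=1000; try (B,hash)→2200, (B,nl_idx)→4200, (C,merge)→4900, (B,merge)→5200, (C,hash)→7400, (C,nl)→40100 …(+1); best=2200 via (B,hash)
  {BD}: card=6250; try (B,hash)→1900, (D,merge)→3150, (B,merge)→3300, (D,hash)→4200, (B,nl_idx)→8250, (D,nl)→25100 …(+1); best=1900 via (B,hash)
  {AB}: card=200; try (B,nl_idx)→600, (A,hash)→800, (A,nl_idx)→900, (B,merge)→1200, (A,merge)→1250, (B,hash)→1500 …(+2); best=600 via (B,nl_idx)
  {BCD}: card=62500; try (D,hash)→7200, (C,hash)→15350, (D,merge)→15450, (C,merge)→93400, (D,nl)→252200, (C,nl)→2501900; best=7200 via (D,hash)
  {ABC}: card=2000; try (A,hash)→3800, (C,merge)→6400, (C,hash)→8000, (A,nl_idx)→10200, (A,merge)→13550, (A,nl)→52200 …(+1); best=3800 via (A,hash)
  {ABD}: card=12500; try (D,merge)→4650, (D,hash)→4800, (A,hash)→8750, (D,nl)→50600, (A,nl_idx)→51900, (A,merge)→89750 …(+1); best=4650 via (D,merge)
  {ABCD}: card=125000; try (D,hash)→9800, (C,hash)→24350, (D,merge)→30050, (A,hash)→70300, (C,merge)→196150, (D,nl)→503800 …(+4); best=9800 via (D,hash)

9800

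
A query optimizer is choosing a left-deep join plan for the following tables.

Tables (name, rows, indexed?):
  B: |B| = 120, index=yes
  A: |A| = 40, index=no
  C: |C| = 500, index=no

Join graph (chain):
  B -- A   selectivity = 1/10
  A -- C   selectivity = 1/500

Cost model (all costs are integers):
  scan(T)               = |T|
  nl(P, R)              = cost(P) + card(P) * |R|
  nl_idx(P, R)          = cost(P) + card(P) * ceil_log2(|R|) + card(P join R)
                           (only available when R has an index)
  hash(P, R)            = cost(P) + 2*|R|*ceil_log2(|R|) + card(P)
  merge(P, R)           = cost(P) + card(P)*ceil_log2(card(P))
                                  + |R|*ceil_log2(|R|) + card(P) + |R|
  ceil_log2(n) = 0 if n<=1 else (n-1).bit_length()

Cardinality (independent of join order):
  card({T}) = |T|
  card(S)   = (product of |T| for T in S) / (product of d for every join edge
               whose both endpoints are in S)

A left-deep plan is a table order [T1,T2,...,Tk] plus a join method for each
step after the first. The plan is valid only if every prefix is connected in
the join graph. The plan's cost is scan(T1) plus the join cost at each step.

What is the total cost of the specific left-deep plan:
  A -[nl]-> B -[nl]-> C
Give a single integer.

244840

step 1: scan A: cost=40, card=40
step 2: join B via nl
    card(P join B) = 40*120/(10) = 480
    cost = 40 + 40*120 = 4840
step 3: join C via nl
    card(P join C) = 480*500/(500) = 480
    cost = 4840 + 480*500 = 244840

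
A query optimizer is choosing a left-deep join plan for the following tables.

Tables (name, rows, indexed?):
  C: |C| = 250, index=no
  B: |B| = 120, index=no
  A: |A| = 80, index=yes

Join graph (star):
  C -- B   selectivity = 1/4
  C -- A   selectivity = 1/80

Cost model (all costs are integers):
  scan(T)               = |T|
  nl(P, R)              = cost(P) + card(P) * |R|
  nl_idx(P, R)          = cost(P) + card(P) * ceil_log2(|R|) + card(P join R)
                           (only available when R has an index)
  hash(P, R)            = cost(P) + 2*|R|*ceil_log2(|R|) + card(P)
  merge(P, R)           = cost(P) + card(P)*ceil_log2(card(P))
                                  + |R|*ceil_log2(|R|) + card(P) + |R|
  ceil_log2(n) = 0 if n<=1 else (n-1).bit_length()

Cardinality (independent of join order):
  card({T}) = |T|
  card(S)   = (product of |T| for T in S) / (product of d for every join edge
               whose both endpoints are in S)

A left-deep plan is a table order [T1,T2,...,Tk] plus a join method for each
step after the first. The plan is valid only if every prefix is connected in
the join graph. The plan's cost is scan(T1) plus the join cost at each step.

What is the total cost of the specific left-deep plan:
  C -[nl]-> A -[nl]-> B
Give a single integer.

50250

step 1: scan C: cost=250, card=250
step 2: join A via nl
    card(P join A) = 250*80/(80) = 250
    cost = 250 + 250*80 = 20250
step 3: join B via nl
    card(P join B) = 250*120/(4) = 7500
    cost = 20250 + 250*120 = 50250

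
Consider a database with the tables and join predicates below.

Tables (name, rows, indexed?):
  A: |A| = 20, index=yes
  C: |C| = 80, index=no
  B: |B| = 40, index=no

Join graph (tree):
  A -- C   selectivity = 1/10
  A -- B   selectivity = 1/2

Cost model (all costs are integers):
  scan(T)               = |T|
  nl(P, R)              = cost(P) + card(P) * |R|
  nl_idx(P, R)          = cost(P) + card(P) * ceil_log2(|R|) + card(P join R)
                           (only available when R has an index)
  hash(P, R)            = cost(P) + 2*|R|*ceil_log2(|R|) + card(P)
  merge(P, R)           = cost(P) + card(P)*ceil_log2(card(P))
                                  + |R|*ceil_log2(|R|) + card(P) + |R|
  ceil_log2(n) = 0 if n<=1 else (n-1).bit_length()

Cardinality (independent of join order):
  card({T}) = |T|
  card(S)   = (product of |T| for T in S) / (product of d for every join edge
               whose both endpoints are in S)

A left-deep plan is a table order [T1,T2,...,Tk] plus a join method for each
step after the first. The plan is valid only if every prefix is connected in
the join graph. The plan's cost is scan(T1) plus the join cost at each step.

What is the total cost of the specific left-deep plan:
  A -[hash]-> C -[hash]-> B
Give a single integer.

1800

step 1: scan A: cost=20, card=20
step 2: join C via hash
    card(P join C) = 20*80/(10) = 160
    cost = 20 + 2*80*7 + 20 = 1160
step 3: join B via hash
    card(P join B) = 160*40/(2) = 3200
    cost = 1160 + 2*40*6 + 160 = 1800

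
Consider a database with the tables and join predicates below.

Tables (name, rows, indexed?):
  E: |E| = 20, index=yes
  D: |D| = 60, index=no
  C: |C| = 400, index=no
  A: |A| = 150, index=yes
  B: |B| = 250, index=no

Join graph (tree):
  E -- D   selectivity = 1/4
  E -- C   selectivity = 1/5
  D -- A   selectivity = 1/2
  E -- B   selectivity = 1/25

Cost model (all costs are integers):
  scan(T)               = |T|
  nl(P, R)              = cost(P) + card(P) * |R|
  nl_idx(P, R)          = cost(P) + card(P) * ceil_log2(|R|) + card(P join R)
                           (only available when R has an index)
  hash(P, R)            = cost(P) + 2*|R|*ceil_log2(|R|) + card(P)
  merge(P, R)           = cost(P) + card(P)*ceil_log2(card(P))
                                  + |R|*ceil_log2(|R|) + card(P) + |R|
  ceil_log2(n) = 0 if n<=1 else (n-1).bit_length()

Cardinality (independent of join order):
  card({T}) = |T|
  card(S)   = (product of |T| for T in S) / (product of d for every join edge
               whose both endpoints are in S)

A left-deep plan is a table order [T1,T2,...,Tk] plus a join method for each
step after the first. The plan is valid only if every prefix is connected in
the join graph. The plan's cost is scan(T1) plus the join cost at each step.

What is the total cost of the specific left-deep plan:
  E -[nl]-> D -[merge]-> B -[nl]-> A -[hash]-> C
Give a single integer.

step 1: scan E: cost=20, card=20
step 2: join D via nl
    card(P join D) = 20*60/(4) = 300
    cost = 20 + 20*60 = 1220
step 3: join B via merge
    card(P join B) = 300*250/(25) = 3000
    cost = 1220 + 300*9 + 250*8 + 300 + 250 = 6470
step 4: join A via nl
    card(P join A) = 3000*150/(2) = 225000
    cost = 6470 + 3000*150 = 456470
step 5: join C via hash
    card(P join C) = 225000*400/(5) = 18000000
    cost = 456470 + 2*400*9 + 225000 = 688670

688670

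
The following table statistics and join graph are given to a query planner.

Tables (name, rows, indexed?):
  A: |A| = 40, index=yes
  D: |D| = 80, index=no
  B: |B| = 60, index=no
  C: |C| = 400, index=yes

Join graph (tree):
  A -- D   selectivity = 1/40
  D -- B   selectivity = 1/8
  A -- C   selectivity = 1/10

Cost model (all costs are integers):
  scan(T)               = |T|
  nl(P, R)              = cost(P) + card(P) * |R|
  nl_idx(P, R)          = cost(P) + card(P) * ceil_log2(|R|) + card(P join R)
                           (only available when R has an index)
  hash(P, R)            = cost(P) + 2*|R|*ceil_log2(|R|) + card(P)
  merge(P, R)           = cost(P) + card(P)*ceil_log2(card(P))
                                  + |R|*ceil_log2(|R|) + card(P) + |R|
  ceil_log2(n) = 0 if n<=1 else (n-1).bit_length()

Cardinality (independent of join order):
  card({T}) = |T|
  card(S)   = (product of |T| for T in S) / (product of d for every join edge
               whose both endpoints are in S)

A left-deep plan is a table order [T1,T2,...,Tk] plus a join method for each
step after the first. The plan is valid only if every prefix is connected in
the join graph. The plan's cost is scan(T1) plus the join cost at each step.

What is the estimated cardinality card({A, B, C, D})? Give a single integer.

Tables in S: A(40), B(60), C(400), D(80)
Edges inside S: A-D(d=40), D-B(d=8), A-C(d=10)
numerator = 40 * 60 * 400 * 80 = 76800000
denominator = 40 * 8 * 10 = 3200
card(S) = 76800000 / 3200 = 24000

24000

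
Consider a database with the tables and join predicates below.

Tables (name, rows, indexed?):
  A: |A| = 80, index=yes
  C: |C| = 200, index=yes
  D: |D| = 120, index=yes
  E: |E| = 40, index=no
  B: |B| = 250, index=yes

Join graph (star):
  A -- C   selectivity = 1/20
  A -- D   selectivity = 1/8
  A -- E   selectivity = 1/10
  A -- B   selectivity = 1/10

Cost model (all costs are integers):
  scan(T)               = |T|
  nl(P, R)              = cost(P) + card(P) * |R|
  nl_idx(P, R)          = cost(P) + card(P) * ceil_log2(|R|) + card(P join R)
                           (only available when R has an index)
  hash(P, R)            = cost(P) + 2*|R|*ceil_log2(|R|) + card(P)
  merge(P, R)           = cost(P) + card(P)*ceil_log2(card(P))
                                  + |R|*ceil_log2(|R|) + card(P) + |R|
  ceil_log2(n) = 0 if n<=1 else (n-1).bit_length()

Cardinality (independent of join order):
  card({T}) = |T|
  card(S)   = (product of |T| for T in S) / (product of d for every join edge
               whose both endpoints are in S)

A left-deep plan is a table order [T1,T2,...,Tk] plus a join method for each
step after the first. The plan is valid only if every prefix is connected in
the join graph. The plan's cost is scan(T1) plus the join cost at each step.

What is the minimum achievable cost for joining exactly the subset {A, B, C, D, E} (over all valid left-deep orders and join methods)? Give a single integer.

Selinger DP over subsets of {A,B,C,D,E}:
  {A}: scan cost=80, card=80
  {C}: scan cost=200, card=200
  {D}: scan cost=120, card=120
  {E}: scan cost=40, card=40
  {B}: scan cost=250, card=250
  {AC}: card=800; try (C,nl_idx)→1520, (A,hash)→1520, (A,nl_idx)→2400, (C,merge)→2520, (A,merge)→2640, (C,hash)→3360 …(+2); best=1520 via (C,nl_idx)
  {AD}: card=1200; try (A,hash)→1360, (D,merge)→1680, (A,merge)→1720, (D,hash)→1840, (D,nl_idx)→1840, (A,nl_idx)→2160 …(+2); best=1360 via (A,hash)
  {AE}: card=320; try (E,hash)→640, (A,nl_idx)→640, (A,merge)→960, (E,merge)→1000, (A,hash)→1200, (A,nl)→3240 …(+1); best=640 via (E,hash)
  {AB}: card=2000; try (A,hash)→1620, (B,nl_idx)→2720, (B,merge)→2970, (A,merge)→3140, (A,nl_idx)→4000, (B,hash)→4160 …(+2); best=1620 via (A,hash)
  {ACD}: card=12000; try (D,hash)→4000, (C,hash)→5760, (D,merge)→11280, (C,merge)→17560, (D,nl_idx)→19120, (C,nl_idx)→22960 …(+2); best=4000 via (D,hash)
  {ACE}: card=3200; try (E,hash)→2800, (C,hash)→4160, (C,merge)→5640, (C,nl_idx)→6400, (E,merge)→10600, (E,nl)→33520 …(+1); best=2800 via (E,hash)
  {ABC}: card=20000; try (B,hash)→6320, (C,hash)→6820, (B,merge)→12570, (C,merge)→27420, (B,nl_idx)→27920, (C,nl_idx)→37620 …(+2); best=6320 via (B,hash)
  {ADE}: card=4800; try (D,hash)→2640, (E,hash)→3040, (D,merge)→4800, (D,nl_idx)→7680, (E,merge)→16040, (D,nl)→39040 …(+1); best=2640 via (D,hash)
  {ABD}: card=30000; try (D,hash)→5300, (B,hash)→6560, (B,merge)→18010, (D,merge)→26580, (B,nl_idx)→40960, (D,nl_idx)→45620 …(+2); best=5300 via (D,hash)
  {ABE}: card=8000; try (E,hash)→4100, (B,hash)→4960, (B,merge)→6090, (B,nl_idx)→11200, (E,merge)→25900, (B,nl)→80640 …(+1); best=4100 via (E,hash)
  {ACDE}: card=48000; try (D,hash)→7680, (C,hash)→10640, (E,hash)→16480, (D,merge)→45360, (C,merge)→71640, (D,nl_idx)→73200 …(+5); best=7680 via (D,hash)
  {ABCD}: card=300000; try (B,hash)→20000, (D,hash)→28000, (C,hash)→38500, (B,merge)→186250, (D,merge)→327280, (B,nl_idx)→400000 …(+6); best=20000 via (B,hash)
  {ABCE}: card=80000; try (B,hash)→10000, (C,hash)→15300, (E,hash)→26800, (B,merge)→46650, (B,nl_idx)→108400, (C,merge)→117900 …(+5); best=10000 via (B,hash)
  {ABDE}: card=120000; try (B,hash)→11440, (D,hash)→13780, (E,hash)→35780, (B,merge)→72090, (D,merge)→117060, (B,nl_idx)→161040 …(+5); best=11440 via (B,hash)
  {ABCDE}: card=1200000; try (B,hash)→59680, (D,hash)→91680, (C,hash)→134640, (E,hash)→320480, (B,merge)→825930, (D,merge)→1450960 …(+9); best=59680 via (B,hash)

59680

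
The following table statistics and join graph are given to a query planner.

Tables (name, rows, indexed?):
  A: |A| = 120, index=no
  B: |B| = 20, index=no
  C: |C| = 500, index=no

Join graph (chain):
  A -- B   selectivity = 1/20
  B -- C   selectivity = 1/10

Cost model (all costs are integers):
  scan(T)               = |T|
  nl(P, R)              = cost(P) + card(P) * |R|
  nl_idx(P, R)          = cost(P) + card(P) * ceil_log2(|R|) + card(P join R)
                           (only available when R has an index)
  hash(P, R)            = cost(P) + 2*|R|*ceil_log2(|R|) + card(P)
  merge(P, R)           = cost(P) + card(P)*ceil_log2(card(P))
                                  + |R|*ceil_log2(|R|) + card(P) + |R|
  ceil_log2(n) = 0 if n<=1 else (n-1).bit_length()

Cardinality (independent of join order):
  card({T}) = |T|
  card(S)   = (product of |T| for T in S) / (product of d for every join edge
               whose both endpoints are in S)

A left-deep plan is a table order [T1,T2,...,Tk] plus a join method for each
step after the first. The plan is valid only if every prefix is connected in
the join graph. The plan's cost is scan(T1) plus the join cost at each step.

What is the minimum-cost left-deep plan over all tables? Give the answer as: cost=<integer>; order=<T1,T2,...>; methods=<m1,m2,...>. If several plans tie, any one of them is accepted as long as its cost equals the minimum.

Selinger DP (subsets sized 1..n):
  {A}: scan cost=120, card=120
  {B}: scan cost=20, card=20
  {C}: scan cost=500, card=500
  {AB}: card=120; try (B,hash)→440, (A,merge)→1100, (B,merge)→1200, (A,hash)→1720, (A,nl)→2420, (B,nl)→2520; best=440 via (B,hash)
  {BC}: card=1000; try (B,hash)→1200, (C,merge)→5140, (B,merge)→5620, (C,hash)→9040, (C,nl)→10020, (B,nl)→10500; best=1200 via (B,hash)
  {ABC}: card=6000; try (A,hash)→3880, (C,merge)→6400, (C,hash)→9560, (A,merge)→13160, (C,nl)→60440, (A,nl)→121200; best=3880 via (A,hash)

cost=3880; order=C,B,A; methods=hash,hash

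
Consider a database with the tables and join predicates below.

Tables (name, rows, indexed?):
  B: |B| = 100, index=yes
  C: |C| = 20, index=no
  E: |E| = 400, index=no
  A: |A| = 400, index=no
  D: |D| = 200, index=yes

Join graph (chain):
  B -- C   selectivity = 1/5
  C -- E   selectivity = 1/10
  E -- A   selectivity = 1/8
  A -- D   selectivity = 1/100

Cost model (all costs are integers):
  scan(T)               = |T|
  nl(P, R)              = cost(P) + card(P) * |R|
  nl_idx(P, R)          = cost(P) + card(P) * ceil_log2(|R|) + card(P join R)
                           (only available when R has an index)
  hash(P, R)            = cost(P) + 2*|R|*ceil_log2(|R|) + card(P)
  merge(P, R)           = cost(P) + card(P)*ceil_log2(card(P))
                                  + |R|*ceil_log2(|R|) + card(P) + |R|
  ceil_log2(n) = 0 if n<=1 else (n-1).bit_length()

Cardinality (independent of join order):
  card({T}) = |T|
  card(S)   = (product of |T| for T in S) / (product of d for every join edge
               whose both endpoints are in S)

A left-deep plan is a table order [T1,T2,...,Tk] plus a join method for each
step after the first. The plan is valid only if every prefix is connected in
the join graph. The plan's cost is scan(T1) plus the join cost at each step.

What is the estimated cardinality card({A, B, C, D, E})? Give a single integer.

Tables in S: A(400), B(100), C(20), D(200), E(400)
Edges inside S: B-C(d=5), C-E(d=10), E-A(d=8), A-D(d=100)
numerator = 400 * 100 * 20 * 200 * 400 = 64000000000
denominator = 5 * 10 * 8 * 100 = 40000
card(S) = 64000000000 / 40000 = 1600000

1600000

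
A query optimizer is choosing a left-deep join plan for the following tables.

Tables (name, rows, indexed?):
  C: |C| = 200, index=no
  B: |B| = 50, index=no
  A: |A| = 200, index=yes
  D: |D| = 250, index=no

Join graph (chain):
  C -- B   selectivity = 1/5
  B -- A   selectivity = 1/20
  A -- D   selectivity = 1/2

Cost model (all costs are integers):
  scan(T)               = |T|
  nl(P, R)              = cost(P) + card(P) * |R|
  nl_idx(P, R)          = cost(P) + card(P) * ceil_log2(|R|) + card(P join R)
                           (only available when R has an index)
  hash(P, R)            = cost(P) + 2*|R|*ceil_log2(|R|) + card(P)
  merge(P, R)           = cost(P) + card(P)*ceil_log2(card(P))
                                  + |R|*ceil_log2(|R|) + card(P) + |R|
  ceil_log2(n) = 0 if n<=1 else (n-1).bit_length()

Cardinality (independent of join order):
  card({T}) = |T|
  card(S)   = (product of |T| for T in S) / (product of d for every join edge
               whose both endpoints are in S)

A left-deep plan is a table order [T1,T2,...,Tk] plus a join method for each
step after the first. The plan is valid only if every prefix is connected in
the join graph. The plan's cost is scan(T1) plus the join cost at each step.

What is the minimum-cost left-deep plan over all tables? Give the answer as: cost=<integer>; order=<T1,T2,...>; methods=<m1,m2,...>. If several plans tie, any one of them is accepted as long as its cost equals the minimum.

cost=28650; order=B,A,C,D; methods=nl_idx,hash,hash

Selinger DP (subsets sized 1..n):
  {C}: scan cost=200, card=200
  {B}: scan cost=50, card=50
  {A}: scan cost=200, card=200
  {D}: scan cost=250, card=250
  {BC}: card=2000; try (B,hash)→1000, (C,merge)→2200, (B,merge)→2350, (C,hash)→3300, (C,nl)→10050, (B,nl)→10200; best=1000 via (B,hash)
  {AB}: card=500; try (A,nl_idx)→950, (B,hash)→1000, (A,merge)→2200, (B,merge)→2350, (A,hash)→3300, (A,nl)→10050 …(+1); best=950 via (A,nl_idx)
  {AD}: card=25000; try (A,hash)→3700, (D,merge)→4250, (A,merge)→4300, (D,hash)→4400, (A,nl_idx)→27250, (D,nl)→50200 …(+1); best=3700 via (A,hash)
  {ABC}: card=20000; try (C,hash)→4650, (A,hash)→6200, (C,merge)→7750, (A,merge)→26800, (A,nl_idx)→37000, (C,nl)→100950 …(+1); best=4650 via (C,hash)
  {ABD}: card=62500; try (D,hash)→5450, (D,merge)→8200, (B,hash)→29300, (D,nl)→125950, (B,merge)→404050, (B,nl)→1253700; best=5450 via (D,hash)
  {ABCD}: card=2500000; try (D,hash)→28650, (C,hash)→71150, (D,merge)→326900, (C,merge)→1069750, (D,nl)→5004650, (C,nl)→12505450; best=28650 via (D,hash)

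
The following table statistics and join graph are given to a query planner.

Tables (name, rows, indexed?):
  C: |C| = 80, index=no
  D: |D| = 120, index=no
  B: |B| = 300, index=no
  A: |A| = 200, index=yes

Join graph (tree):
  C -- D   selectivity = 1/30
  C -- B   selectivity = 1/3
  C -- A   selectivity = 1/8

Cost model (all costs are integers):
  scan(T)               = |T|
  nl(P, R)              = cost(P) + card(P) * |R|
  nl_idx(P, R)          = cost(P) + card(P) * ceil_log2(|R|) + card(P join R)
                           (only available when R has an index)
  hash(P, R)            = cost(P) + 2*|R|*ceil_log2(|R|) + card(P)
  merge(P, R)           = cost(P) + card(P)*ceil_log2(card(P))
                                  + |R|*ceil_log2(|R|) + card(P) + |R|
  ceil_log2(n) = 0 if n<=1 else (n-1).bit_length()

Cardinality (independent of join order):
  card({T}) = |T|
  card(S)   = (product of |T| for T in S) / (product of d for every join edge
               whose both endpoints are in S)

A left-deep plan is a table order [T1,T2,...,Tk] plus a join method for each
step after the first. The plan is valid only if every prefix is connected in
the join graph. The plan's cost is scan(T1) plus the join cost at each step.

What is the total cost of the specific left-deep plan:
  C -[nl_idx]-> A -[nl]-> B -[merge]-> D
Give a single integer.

4403680

step 1: scan C: cost=80, card=80
step 2: join A via nl_idx
    card(P join A) = 80*200/(8) = 2000
    cost = 80 + 80*8 + 2000 = 2720
step 3: join B via nl
    card(P join B) = 2000*300/(3) = 200000
    cost = 2720 + 2000*300 = 602720
step 4: join D via merge
    card(P join D) = 200000*120/(30) = 800000
    cost = 602720 + 200000*18 + 120*7 + 200000 + 120 = 4403680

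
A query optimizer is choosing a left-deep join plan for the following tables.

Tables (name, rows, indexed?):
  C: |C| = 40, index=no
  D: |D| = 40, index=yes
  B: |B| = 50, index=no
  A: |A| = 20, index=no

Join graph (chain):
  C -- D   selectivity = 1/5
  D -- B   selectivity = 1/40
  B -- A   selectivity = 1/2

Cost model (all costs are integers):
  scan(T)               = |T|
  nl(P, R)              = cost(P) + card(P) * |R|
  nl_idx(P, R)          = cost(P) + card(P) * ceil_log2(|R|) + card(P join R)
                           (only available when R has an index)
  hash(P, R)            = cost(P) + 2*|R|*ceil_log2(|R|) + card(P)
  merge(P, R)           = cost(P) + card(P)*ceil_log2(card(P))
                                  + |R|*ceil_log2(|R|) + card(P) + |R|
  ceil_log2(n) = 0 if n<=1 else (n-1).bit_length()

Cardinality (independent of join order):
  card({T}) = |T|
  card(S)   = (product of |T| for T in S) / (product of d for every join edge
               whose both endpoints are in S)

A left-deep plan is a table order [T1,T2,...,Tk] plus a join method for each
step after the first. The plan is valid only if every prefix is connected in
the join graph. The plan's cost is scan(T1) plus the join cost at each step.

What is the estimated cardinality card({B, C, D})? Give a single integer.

Tables in S: B(50), C(40), D(40)
Edges inside S: C-D(d=5), D-B(d=40)
numerator = 50 * 40 * 40 = 80000
denominator = 5 * 40 = 200
card(S) = 80000 / 200 = 400

400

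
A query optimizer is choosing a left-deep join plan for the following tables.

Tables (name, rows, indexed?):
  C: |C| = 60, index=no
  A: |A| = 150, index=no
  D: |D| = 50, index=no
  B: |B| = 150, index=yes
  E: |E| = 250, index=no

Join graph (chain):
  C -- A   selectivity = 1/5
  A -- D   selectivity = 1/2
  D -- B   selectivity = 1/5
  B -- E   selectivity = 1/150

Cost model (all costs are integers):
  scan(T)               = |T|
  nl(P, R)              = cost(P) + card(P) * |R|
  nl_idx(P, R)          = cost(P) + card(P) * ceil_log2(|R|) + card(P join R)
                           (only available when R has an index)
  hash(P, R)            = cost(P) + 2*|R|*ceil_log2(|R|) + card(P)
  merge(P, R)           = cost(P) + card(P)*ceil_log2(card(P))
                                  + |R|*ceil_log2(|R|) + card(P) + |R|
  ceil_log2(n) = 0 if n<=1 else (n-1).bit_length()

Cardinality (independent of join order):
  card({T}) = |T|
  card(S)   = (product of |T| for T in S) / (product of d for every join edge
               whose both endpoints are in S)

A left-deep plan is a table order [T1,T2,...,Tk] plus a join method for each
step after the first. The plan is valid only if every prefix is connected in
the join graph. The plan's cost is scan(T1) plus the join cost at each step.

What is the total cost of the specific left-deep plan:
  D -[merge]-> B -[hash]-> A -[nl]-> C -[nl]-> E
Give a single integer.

step 1: scan D: cost=50, card=50
step 2: join B via merge
    card(P join B) = 50*150/(5) = 1500
    cost = 50 + 50*6 + 150*8 + 50 + 150 = 1750
step 3: join A via hash
    card(P join A) = 1500*150/(2) = 112500
    cost = 1750 + 2*150*8 + 1500 = 5650
step 4: join C via nl
    card(P join C) = 112500*60/(5) = 1350000
    cost = 5650 + 112500*60 = 6755650
step 5: join E via nl
    card(P join E) = 1350000*250/(150) = 2250000
    cost = 6755650 + 1350000*250 = 344255650

344255650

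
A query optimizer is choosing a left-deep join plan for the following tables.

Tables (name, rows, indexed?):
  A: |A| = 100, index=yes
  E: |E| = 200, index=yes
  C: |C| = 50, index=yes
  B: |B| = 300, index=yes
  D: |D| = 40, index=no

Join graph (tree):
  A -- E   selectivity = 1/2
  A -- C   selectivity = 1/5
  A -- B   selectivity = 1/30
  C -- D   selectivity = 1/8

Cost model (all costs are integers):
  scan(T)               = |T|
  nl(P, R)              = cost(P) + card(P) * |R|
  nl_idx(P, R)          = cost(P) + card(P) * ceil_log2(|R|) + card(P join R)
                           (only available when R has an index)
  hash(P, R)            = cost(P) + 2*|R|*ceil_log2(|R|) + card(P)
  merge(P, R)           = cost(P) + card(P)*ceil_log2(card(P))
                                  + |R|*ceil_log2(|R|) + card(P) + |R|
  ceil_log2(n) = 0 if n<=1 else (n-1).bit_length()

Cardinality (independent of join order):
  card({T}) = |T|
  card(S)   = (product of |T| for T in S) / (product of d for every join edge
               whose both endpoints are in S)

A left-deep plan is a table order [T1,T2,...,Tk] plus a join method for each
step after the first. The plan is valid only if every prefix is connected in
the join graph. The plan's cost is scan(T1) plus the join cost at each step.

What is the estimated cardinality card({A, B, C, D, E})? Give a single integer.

5000000

Tables in S: A(100), B(300), C(50), D(40), E(200)
Edges inside S: A-E(d=2), A-C(d=5), A-B(d=30), C-D(d=8)
numerator = 100 * 300 * 50 * 40 * 200 = 12000000000
denominator = 2 * 5 * 30 * 8 = 2400
card(S) = 12000000000 / 2400 = 5000000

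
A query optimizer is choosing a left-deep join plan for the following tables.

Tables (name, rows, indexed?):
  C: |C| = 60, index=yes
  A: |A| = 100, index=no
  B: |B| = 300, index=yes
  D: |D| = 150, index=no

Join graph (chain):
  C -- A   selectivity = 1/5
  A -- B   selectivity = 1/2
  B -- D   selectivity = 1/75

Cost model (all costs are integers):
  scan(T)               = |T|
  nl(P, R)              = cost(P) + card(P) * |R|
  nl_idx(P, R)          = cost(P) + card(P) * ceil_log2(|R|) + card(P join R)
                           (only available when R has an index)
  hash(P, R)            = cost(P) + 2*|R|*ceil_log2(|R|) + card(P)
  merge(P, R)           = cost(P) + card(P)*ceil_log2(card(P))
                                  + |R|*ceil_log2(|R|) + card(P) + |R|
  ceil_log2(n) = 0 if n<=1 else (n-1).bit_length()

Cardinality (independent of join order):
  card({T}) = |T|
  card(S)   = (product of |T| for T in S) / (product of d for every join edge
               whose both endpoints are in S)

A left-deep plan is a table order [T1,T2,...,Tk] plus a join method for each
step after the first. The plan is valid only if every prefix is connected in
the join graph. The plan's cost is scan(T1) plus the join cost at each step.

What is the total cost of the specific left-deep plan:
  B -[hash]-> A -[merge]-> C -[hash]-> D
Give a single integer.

step 1: scan B: cost=300, card=300
step 2: join A via hash
    card(P join A) = 300*100/(2) = 15000
    cost = 300 + 2*100*7 + 300 = 2000
step 3: join C via merge
    card(P join C) = 15000*60/(5) = 180000
    cost = 2000 + 15000*14 + 60*6 + 15000 + 60 = 227420
step 4: join D via hash
    card(P join D) = 180000*150/(75) = 360000
    cost = 227420 + 2*150*8 + 180000 = 409820

409820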